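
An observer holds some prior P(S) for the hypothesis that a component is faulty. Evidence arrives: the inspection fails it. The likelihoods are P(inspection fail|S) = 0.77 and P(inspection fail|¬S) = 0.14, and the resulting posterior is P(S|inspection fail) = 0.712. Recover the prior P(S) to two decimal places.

P(S) = 0.31

Bayes' rule in odds form gives O(S|E) = O(S)·[P(E|S)/P(E|¬S)], hence O(S) = O(S|E)/LR.
Posterior odds = 0.712/(1−0.712) = 2.4722. LR = 0.77/0.14 = 5.5000.
Prior odds = 2.4722/5.5000 = 0.4495, so P(S) = 0.4495/(1+0.4495) ≈ 0.31.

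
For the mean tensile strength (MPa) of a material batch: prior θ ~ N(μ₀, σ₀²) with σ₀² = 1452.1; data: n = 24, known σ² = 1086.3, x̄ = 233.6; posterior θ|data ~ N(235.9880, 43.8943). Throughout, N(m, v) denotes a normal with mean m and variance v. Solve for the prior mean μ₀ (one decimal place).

μ₀ = 312.6

With known observation variance, the Normal–Normal posterior has precision τ_n = τ₀ + n/σ² and mean μ_n = (τ₀μ₀ + (n/σ²)x̄)/τ_n.
Here τ₀ = 1/1452.1 = 0.000689 and τ_data = 24/1086.3 = 0.022093, so τ_n = 0.022782.
Rearranging for μ₀: μ₀ = (μ_n·τ_n − τ_data·x̄)/τ₀ = (235.9880·0.022782 − 0.022093·233.6) / 0.000689 = 0.215354/0.000689 ≈ 312.6.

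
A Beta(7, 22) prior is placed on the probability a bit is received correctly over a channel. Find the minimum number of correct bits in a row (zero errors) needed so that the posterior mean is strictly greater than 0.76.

After k correct bits and 0 errors the posterior is Beta(7+k, 22), with mean (7+k)/(7+22+k).
Set (7+k)/(29+k) > 0.76 and solve: k > (0.76·29 − 7)/(1 − 0.76) = 62.667.
The smallest integer exceeding 62.667 is 63.

k = 63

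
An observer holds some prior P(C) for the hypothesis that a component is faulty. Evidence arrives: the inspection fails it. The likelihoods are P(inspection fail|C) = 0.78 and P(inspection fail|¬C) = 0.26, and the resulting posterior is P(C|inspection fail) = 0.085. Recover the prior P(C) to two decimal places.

P(C) = 0.03

Bayes' rule in odds form gives O(C|E) = O(C)·[P(E|C)/P(E|¬C)], hence O(C) = O(C|E)/LR.
Posterior odds = 0.085/(1−0.085) = 0.0929. LR = 0.78/0.26 = 3.0000.
Prior odds = 0.0929/3.0000 = 0.0310, so P(C) = 0.0310/(1+0.0310) ≈ 0.03.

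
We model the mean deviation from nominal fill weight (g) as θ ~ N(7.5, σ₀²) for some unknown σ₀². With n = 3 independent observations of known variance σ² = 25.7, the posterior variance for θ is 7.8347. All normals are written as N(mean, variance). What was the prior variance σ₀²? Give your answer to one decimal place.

σ₀² = 91.7

For the Normal–Normal model with known σ², precisions add: τ_n = τ₀ + n/σ².
So 1/σ₀² = 1/7.8347 − 3/25.7 = 0.127637 − 0.116732 = 0.010905.
Hence σ₀² = 1/0.010905 ≈ 91.7.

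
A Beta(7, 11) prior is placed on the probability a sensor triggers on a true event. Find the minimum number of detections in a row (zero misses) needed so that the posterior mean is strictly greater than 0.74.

After k detections and 0 misses the posterior is Beta(7+k, 11), with mean (7+k)/(7+11+k).
Set (7+k)/(18+k) > 0.74 and solve: k > (0.74·18 − 7)/(1 − 0.74) = 24.308.
The smallest integer exceeding 24.308 is 25, and checking k=25: (32)/(43) = 0.7442 > 0.74.

k = 25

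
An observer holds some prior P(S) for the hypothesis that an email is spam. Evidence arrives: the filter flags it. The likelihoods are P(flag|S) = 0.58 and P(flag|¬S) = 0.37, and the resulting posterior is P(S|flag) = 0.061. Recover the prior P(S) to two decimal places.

P(S) = 0.04

Bayes' rule in odds form gives O(S|E) = O(S)·[P(E|S)/P(E|¬S)], hence O(S) = O(S|E)/LR.
Posterior odds = 0.061/(1−0.061) = 0.0650. LR = 0.58/0.37 = 1.5676.
Prior odds = 0.0650/1.5676 = 0.0415, so P(S) = 0.0415/(1+0.0415) ≈ 0.04.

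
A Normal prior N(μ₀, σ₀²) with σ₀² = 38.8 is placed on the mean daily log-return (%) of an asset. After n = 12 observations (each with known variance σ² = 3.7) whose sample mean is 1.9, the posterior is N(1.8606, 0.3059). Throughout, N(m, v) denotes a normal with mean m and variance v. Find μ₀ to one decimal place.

With known observation variance, the Normal–Normal posterior has precision τ_n = τ₀ + n/σ² and mean μ_n = (τ₀μ₀ + (n/σ²)x̄)/τ_n.
Here τ₀ = 1/38.8 = 0.025773 and τ_data = 12/3.7 = 3.243243, so τ_n = 3.269016.
Rearranging for μ₀: μ₀ = (μ_n·τ_n − τ_data·x̄)/τ₀ = (1.8606·3.269016 − 3.243243·1.9) / 0.025773 = -0.079831/0.025773 ≈ -3.1.

μ₀ = -3.1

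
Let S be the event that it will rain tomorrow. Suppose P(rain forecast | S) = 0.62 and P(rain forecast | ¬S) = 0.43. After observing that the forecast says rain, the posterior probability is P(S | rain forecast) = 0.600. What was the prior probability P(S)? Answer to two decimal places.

P(S) = 0.51

Bayes' rule in odds form gives O(S|E) = O(S)·[P(E|S)/P(E|¬S)], hence O(S) = O(S|E)/LR.
Posterior odds = 0.600/(1−0.600) = 1.5000. LR = 0.62/0.43 = 1.4419.
Prior odds = 1.5000/1.4419 = 1.0403, so P(S) = 1.0403/(1+1.0403) ≈ 0.51.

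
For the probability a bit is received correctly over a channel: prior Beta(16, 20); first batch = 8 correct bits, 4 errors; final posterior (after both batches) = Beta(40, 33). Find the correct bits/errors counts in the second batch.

Sequential conjugate updates are equivalent to a single update on the pooled data, so total successes = posterior α − prior α and total failures = posterior β − prior β.
Total across both batches: 40−16=24 correct bits, 33−20=13 errors.
Subtract the first batch: 24−8=16 correct bits and 13−4=9 errors.

16 correct bits and 9 errors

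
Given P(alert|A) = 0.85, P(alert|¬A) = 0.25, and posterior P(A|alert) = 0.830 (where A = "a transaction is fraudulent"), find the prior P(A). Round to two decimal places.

P(A) = 0.59

Bayes' rule in odds form gives O(A|E) = O(A)·[P(E|A)/P(E|¬A)], hence O(A) = O(A|E)/LR.
Posterior odds = 0.830/(1−0.830) = 4.8824. LR = 0.85/0.25 = 3.4000.
Prior odds = 4.8824/3.4000 = 1.4360, so P(A) = 1.4360/(1+1.4360) ≈ 0.59.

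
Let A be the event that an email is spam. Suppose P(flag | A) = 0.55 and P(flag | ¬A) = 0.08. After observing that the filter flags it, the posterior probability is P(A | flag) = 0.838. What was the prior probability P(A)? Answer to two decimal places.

P(A) = 0.43

Bayes' rule in odds form gives O(A|E) = O(A)·[P(E|A)/P(E|¬A)], hence O(A) = O(A|E)/LR.
Posterior odds = 0.838/(1−0.838) = 5.1728. LR = 0.55/0.08 = 6.8750.
Prior odds = 5.1728/6.8750 = 0.7524, so P(A) = 0.7524/(1+0.7524) ≈ 0.43.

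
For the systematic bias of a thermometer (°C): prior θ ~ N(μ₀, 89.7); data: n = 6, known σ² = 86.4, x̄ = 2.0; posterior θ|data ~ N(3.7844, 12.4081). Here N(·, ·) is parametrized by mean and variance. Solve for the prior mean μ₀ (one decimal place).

μ₀ = 14.9

The posterior mean is a precision-weighted average: μ_n = (τ₀μ₀ + τ_data·x̄)/(τ₀+τ_data), with τ₀=1/σ₀² and τ_data=n/σ².
Here τ₀ = 1/89.7 = 0.011148 and τ_data = 6/86.4 = 0.069444, so τ_n = 0.080592.
Rearranging for μ₀: μ₀ = (μ_n·τ_n − τ_data·x̄)/τ₀ = (3.7844·0.080592 − 0.069444·2.0) / 0.011148 = 0.166104/0.011148 ≈ 14.9.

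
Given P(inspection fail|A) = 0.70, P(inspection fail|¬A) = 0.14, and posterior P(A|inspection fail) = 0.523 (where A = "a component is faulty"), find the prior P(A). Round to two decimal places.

P(A) = 0.18

Bayes' rule in odds form gives O(A|E) = O(A)·[P(E|A)/P(E|¬A)], hence O(A) = O(A|E)/LR.
Posterior odds = 0.523/(1−0.523) = 1.0964. LR = 0.70/0.14 = 5.0000.
Prior odds = 1.0964/5.0000 = 0.2193, so P(A) = 0.2193/(1+0.2193) ≈ 0.18.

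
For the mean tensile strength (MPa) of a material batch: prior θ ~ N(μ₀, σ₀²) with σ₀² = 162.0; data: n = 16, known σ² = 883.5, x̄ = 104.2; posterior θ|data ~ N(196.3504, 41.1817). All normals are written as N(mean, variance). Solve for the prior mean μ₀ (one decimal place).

The posterior mean is a precision-weighted average: μ_n = (τ₀μ₀ + τ_data·x̄)/(τ₀+τ_data), with τ₀=1/σ₀² and τ_data=n/σ².
Here τ₀ = 1/162.0 = 0.006173 and τ_data = 16/883.5 = 0.018110, so τ_n = 0.024283.
Rearranging for μ₀: μ₀ = (μ_n·τ_n − τ_data·x̄)/τ₀ = (196.3504·0.024283 − 0.018110·104.2) / 0.006173 = 2.880915/0.006173 ≈ 466.7.

μ₀ = 466.7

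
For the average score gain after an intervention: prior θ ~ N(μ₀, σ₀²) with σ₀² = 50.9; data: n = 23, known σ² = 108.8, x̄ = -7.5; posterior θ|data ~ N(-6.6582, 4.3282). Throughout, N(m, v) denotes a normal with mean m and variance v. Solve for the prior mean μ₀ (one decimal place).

μ₀ = 2.4

The posterior mean is a precision-weighted average: μ_n = (τ₀μ₀ + τ_data·x̄)/(τ₀+τ_data), with τ₀=1/σ₀² and τ_data=n/σ².
Here τ₀ = 1/50.9 = 0.019646 and τ_data = 23/108.8 = 0.211397, so τ_n = 0.231043.
Rearranging for μ₀: μ₀ = (μ_n·τ_n − τ_data·x̄)/τ₀ = (-6.6582·0.231043 − 0.211397·-7.5) / 0.019646 = 0.047147/0.019646 ≈ 2.4.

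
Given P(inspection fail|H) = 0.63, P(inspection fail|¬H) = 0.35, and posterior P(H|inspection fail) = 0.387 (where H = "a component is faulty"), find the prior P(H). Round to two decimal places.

In odds form, posterior odds = prior odds × likelihood ratio, so prior odds = posterior odds ÷ LR.
Posterior odds = 0.387/(1−0.387) = 0.6313. LR = 0.63/0.35 = 1.8000.
Prior odds = 0.6313/1.8000 = 0.3507, so P(H) = 0.3507/(1+0.3507) ≈ 0.26.

P(H) = 0.26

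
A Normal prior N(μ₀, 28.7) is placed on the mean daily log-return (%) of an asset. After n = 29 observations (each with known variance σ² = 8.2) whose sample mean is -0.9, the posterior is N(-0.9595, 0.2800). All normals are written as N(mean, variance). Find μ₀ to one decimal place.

With known observation variance, the Normal–Normal posterior has precision τ_n = τ₀ + n/σ² and mean μ_n = (τ₀μ₀ + (n/σ²)x̄)/τ_n.
Here τ₀ = 1/28.7 = 0.034843 and τ_data = 29/8.2 = 3.536585, so τ_n = 3.571428.
Rearranging for μ₀: μ₀ = (μ_n·τ_n − τ_data·x̄)/τ₀ = (-0.9595·3.571428 − 3.536585·-0.9) / 0.034843 = -0.243859/0.034843 ≈ -7.0.

μ₀ = -7.0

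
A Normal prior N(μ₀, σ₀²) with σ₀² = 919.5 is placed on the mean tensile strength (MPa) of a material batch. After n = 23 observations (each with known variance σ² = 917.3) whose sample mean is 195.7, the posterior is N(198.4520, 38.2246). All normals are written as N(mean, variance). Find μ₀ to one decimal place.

μ₀ = 261.9

With known observation variance, the Normal–Normal posterior has precision τ_n = τ₀ + n/σ² and mean μ_n = (τ₀μ₀ + (n/σ²)x̄)/τ_n.
Here τ₀ = 1/919.5 = 0.001088 and τ_data = 23/917.3 = 0.025074, so τ_n = 0.026162.
Rearranging for μ₀: μ₀ = (μ_n·τ_n − τ_data·x̄)/τ₀ = (198.4520·0.026162 − 0.025074·195.7) / 0.001088 = 0.284919/0.001088 ≈ 261.9.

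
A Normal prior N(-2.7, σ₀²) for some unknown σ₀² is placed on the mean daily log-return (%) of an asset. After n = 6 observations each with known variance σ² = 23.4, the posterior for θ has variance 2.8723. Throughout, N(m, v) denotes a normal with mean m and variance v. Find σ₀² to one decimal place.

For the Normal–Normal model with known σ², precisions add: τ_n = τ₀ + n/σ².
So 1/σ₀² = 1/2.8723 − 6/23.4 = 0.348153 − 0.256410 = 0.091743.
Hence σ₀² = 1/0.091743 ≈ 10.9.

σ₀² = 10.9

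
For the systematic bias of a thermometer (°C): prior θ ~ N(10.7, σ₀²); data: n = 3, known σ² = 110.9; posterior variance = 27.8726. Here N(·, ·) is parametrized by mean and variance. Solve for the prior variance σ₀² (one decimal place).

For the Normal–Normal model with known σ², precisions add: τ_n = τ₀ + n/σ².
So 1/σ₀² = 1/27.8726 − 3/110.9 = 0.035878 − 0.027051 = 0.008827.
Hence σ₀² = 1/0.008827 ≈ 113.3.

σ₀² = 113.3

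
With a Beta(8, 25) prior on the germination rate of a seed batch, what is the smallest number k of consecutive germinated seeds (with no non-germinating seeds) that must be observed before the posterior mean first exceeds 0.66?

k = 41

After k germinated seeds and 0 non-germinating seeds the posterior is Beta(8+k, 25), with mean (8+k)/(8+25+k).
Set (8+k)/(33+k) > 0.66 and solve: k > (0.66·33 − 8)/(1 − 0.66) = 40.529.
The smallest integer exceeding 40.529 is 41.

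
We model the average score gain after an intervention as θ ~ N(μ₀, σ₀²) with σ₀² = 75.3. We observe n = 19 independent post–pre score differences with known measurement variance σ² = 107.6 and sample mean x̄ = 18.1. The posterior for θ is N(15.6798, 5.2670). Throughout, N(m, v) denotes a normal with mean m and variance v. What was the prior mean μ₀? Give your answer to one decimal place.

μ₀ = -16.5

The posterior mean is a precision-weighted average: μ_n = (τ₀μ₀ + τ_data·x̄)/(τ₀+τ_data), with τ₀=1/σ₀² and τ_data=n/σ².
Here τ₀ = 1/75.3 = 0.013280 and τ_data = 19/107.6 = 0.176580, so τ_n = 0.189860.
Rearranging for μ₀: μ₀ = (μ_n·τ_n − τ_data·x̄)/τ₀ = (15.6798·0.189860 − 0.176580·18.1) / 0.013280 = -0.219131/0.013280 ≈ -16.5.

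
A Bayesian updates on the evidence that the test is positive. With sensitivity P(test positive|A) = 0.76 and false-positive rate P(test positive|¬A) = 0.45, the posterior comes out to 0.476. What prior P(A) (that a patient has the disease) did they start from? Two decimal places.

Bayes' rule in odds form gives O(A|E) = O(A)·[P(E|A)/P(E|¬A)], hence O(A) = O(A|E)/LR.
Posterior odds = 0.476/(1−0.476) = 0.9084. LR = 0.76/0.45 = 1.6889.
Prior odds = 0.9084/1.6889 = 0.5379, so P(A) = 0.5379/(1+0.5379) ≈ 0.35.

P(A) = 0.35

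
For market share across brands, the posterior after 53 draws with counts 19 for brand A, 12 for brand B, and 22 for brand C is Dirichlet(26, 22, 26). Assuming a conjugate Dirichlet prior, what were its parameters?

For a Dirichlet(α) prior with multinomial counts c, the posterior is Dirichlet(α + c) componentwise.
Subtract each count from the matching posterior parameter: 26−19=7, 22−12=10, 26−22=4.

Dirichlet(7, 10, 4)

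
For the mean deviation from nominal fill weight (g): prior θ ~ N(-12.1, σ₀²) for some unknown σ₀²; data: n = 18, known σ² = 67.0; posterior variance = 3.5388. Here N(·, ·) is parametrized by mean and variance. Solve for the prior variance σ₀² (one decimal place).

For the Normal–Normal model with known σ², precisions add: τ_n = τ₀ + n/σ².
So 1/σ₀² = 1/3.5388 − 18/67.0 = 0.282582 − 0.268657 = 0.013925.
Hence σ₀² = 1/0.013925 ≈ 71.8.

σ₀² = 71.8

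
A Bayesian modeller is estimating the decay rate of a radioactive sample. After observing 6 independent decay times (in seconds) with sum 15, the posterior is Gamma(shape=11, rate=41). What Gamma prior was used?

Gamma(shape=5, rate=26)

Gamma–exponential conjugacy: posterior shape = α + n, posterior rate = β + Σtᵢ.
So α = 11 − 6 = 5 and β = 41 − 15 = 26.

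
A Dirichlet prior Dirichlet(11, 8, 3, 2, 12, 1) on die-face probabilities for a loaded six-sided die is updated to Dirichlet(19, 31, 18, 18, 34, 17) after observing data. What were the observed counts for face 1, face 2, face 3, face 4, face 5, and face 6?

For a Dirichlet(α) prior with multinomial counts c, the posterior is Dirichlet(α + c) componentwise.
Counts are posterior − prior componentwise: 19−11=8, 31−8=23, 18−3=15, 18−2=16, 34−12=22, 17−1=16.

counts (8, 23, 15, 16, 22, 16)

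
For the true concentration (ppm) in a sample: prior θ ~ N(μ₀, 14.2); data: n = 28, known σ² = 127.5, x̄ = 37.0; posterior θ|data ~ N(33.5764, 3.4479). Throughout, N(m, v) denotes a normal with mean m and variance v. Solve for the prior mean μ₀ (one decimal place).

The posterior mean is a precision-weighted average: μ_n = (τ₀μ₀ + τ_data·x̄)/(τ₀+τ_data), with τ₀=1/σ₀² and τ_data=n/σ².
Here τ₀ = 1/14.2 = 0.070423 and τ_data = 28/127.5 = 0.219608, so τ_n = 0.290031.
Rearranging for μ₀: μ₀ = (μ_n·τ_n − τ_data·x̄)/τ₀ = (33.5764·0.290031 − 0.219608·37.0) / 0.070423 = 1.612701/0.070423 ≈ 22.9.

μ₀ = 22.9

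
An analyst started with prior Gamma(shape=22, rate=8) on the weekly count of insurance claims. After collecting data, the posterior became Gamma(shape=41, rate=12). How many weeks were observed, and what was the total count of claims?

A Gamma(α, β) prior (rate parametrization) on a Poisson rate with n observations summing to S gives posterior Gamma(α+S, β+n).
Matching: Σxᵢ = 41 − 22 = 19 and n = 12 − 8 = 4.

n = 4 weeks with total 19 claims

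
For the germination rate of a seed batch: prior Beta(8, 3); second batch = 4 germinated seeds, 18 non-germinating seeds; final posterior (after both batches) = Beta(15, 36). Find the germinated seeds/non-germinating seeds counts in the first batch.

3 germinated seeds and 15 non-germinating seeds

Sequential conjugate updates are equivalent to a single update on the pooled data, so total successes = posterior α − prior α and total failures = posterior β − prior β.
Total across both batches: 15−8=7 germinated seeds, 36−3=33 non-germinating seeds.
Subtract the second batch: 7−4=3 germinated seeds and 33−18=15 non-germinating seeds.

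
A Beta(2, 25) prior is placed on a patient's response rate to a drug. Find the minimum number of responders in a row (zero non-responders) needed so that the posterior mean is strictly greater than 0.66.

k = 47

After k responders and 0 non-responders the posterior is Beta(2+k, 25), with mean (2+k)/(2+25+k).
Set (2+k)/(27+k) > 0.66 and solve: k > (0.66·27 − 2)/(1 − 0.66) = 46.529.
The smallest integer exceeding 46.529 is 47.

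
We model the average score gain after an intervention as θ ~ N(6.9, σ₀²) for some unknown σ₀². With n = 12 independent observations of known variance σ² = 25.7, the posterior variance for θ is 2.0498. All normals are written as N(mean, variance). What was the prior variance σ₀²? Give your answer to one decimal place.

σ₀² = 47.8

Posterior precision equals prior precision plus data precision: 1/σ_n² = 1/σ₀² + n/σ².
So 1/σ₀² = 1/2.0498 − 12/25.7 = 0.487852 − 0.466926 = 0.020926.
Hence σ₀² = 1/0.020926 ≈ 47.8.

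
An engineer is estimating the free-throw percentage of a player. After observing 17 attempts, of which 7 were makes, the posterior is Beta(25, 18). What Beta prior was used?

Beta(18, 8)

A Beta(a, b) prior with s successes and f failures in binomial data gives a Beta(a+s, b+f) posterior.
Subtract the data counts: 25−7=18, 18−10=8.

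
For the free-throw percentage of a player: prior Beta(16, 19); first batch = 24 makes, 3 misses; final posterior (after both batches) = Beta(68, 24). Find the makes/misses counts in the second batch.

28 makes and 2 misses

Sequential conjugate updates are equivalent to a single update on the pooled data, so total successes = posterior α − prior α and total failures = posterior β − prior β.
Total across both batches: 68−16=52 makes, 24−19=5 misses.
Subtract the first batch: 52−24=28 makes and 5−3=2 misses.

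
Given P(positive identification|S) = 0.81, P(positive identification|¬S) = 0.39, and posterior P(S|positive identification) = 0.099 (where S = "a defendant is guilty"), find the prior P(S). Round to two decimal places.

P(S) = 0.05

Bayes' rule in odds form gives O(S|E) = O(S)·[P(E|S)/P(E|¬S)], hence O(S) = O(S|E)/LR.
Posterior odds = 0.099/(1−0.099) = 0.1099. LR = 0.81/0.39 = 2.0769.
Prior odds = 0.1099/2.0769 = 0.0529, so P(S) = 0.0529/(1+0.0529) ≈ 0.05.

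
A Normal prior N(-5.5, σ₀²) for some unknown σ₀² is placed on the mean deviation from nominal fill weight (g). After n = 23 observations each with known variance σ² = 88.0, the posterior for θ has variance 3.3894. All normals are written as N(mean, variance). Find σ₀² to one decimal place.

For the Normal–Normal model with known σ², precisions add: τ_n = τ₀ + n/σ².
So 1/σ₀² = 1/3.3894 − 23/88.0 = 0.295037 − 0.261364 = 0.033673.
Hence σ₀² = 1/0.033673 ≈ 29.7.

σ₀² = 29.7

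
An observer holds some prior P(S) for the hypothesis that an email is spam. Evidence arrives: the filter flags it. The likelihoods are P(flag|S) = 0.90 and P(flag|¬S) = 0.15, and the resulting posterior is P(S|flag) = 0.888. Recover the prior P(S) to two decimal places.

P(S) = 0.57

In odds form, posterior odds = prior odds × likelihood ratio, so prior odds = posterior odds ÷ LR.
Posterior odds = 0.888/(1−0.888) = 7.9286. LR = 0.90/0.15 = 6.0000.
Prior odds = 7.9286/6.0000 = 1.3214, so P(S) = 1.3214/(1+1.3214) ≈ 0.57.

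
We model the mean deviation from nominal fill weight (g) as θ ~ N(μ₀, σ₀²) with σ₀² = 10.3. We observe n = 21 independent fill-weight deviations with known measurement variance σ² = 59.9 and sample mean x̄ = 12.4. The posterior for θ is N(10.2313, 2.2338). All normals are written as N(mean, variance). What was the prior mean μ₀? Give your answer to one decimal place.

With known observation variance, the Normal–Normal posterior has precision τ_n = τ₀ + n/σ² and mean μ_n = (τ₀μ₀ + (n/σ²)x̄)/τ_n.
Here τ₀ = 1/10.3 = 0.097087 and τ_data = 21/59.9 = 0.350584, so τ_n = 0.447671.
Rearranging for μ₀: μ₀ = (μ_n·τ_n − τ_data·x̄)/τ₀ = (10.2313·0.447671 − 0.350584·12.4) / 0.097087 = 0.233015/0.097087 ≈ 2.4.

μ₀ = 2.4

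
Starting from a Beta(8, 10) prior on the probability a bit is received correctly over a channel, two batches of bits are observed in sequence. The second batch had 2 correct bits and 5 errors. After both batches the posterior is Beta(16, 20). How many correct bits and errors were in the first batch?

6 correct bits and 5 errors

Sequential conjugate updates are equivalent to a single update on the pooled data, so total successes = posterior α − prior α and total failures = posterior β − prior β.
Total across both batches: 16−8=8 correct bits, 20−10=10 errors.
Subtract the second batch: 8−2=6 correct bits and 10−5=5 errors.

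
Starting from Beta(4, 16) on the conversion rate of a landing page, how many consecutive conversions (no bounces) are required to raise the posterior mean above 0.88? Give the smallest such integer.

k = 114

After k conversions and 0 bounces the posterior is Beta(4+k, 16), with mean (4+k)/(4+16+k).
Set (4+k)/(20+k) > 0.88 and solve: k > (0.88·20 − 4)/(1 − 0.88) = 113.333.
The smallest integer exceeding 113.333 is 114.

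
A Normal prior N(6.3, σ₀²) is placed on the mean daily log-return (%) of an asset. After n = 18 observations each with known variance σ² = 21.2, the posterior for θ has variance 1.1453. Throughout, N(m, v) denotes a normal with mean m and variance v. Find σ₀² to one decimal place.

σ₀² = 41.5

For the Normal–Normal model with known σ², precisions add: τ_n = τ₀ + n/σ².
So 1/σ₀² = 1/1.1453 − 18/21.2 = 0.873134 − 0.849057 = 0.024077.
Hence σ₀² = 1/0.024077 ≈ 41.5.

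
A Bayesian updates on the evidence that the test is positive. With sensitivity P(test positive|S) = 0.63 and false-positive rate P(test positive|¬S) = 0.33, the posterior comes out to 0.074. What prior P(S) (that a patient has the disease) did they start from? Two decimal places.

P(S) = 0.04

In odds form, posterior odds = prior odds × likelihood ratio, so prior odds = posterior odds ÷ LR.
Posterior odds = 0.074/(1−0.074) = 0.0799. LR = 0.63/0.33 = 1.9091.
Prior odds = 0.0799/1.9091 = 0.0419, so P(S) = 0.0419/(1+0.0419) ≈ 0.04.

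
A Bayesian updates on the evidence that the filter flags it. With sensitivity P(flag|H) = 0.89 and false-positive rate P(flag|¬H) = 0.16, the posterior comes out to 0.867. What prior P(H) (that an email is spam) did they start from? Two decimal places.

In odds form, posterior odds = prior odds × likelihood ratio, so prior odds = posterior odds ÷ LR.
Posterior odds = 0.867/(1−0.867) = 6.5188. LR = 0.89/0.16 = 5.5625.
Prior odds = 6.5188/5.5625 = 1.1719, so P(H) = 1.1719/(1+1.1719) ≈ 0.54.

P(H) = 0.54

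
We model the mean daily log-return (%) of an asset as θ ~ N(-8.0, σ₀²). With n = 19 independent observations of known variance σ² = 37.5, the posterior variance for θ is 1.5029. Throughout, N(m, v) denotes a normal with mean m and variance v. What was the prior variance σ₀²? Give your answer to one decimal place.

σ₀² = 6.3

Posterior precision equals prior precision plus data precision: 1/σ_n² = 1/σ₀² + n/σ².
So 1/σ₀² = 1/1.5029 − 19/37.5 = 0.665380 − 0.506667 = 0.158713.
Hence σ₀² = 1/0.158713 ≈ 6.3.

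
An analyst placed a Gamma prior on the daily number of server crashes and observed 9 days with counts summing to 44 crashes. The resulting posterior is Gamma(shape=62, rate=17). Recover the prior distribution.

Gamma(shape=18, rate=8)

Gamma–Poisson conjugacy: posterior shape = α + Σxᵢ, posterior rate = β + n.
So α = 62 − 44 = 18 and β = 17 − 9 = 8.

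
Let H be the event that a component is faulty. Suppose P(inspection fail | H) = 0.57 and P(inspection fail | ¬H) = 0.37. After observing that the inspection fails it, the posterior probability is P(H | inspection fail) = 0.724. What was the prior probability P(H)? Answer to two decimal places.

P(H) = 0.63

In odds form, posterior odds = prior odds × likelihood ratio, so prior odds = posterior odds ÷ LR.
Posterior odds = 0.724/(1−0.724) = 2.6232. LR = 0.57/0.37 = 1.5405.
Prior odds = 2.6232/1.5405 = 1.7028, so P(H) = 1.7028/(1+1.7028) ≈ 0.63.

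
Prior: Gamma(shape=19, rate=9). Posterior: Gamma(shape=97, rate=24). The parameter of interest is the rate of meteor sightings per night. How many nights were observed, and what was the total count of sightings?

n = 15 nights with total 78 sightings

A Gamma(α, β) prior (rate parametrization) on a Poisson rate with n observations summing to S gives posterior Gamma(α+S, β+n).
Matching: Σxᵢ = 97 − 19 = 78 and n = 24 − 9 = 15.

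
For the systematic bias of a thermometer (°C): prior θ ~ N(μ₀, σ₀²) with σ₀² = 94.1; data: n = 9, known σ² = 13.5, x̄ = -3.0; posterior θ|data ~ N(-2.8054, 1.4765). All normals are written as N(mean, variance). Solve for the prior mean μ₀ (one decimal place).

The posterior mean is a precision-weighted average: μ_n = (τ₀μ₀ + τ_data·x̄)/(τ₀+τ_data), with τ₀=1/σ₀² and τ_data=n/σ².
Here τ₀ = 1/94.1 = 0.010627 and τ_data = 9/13.5 = 0.666667, so τ_n = 0.677294.
Rearranging for μ₀: μ₀ = (μ_n·τ_n − τ_data·x̄)/τ₀ = (-2.8054·0.677294 − 0.666667·-3.0) / 0.010627 = 0.099920/0.010627 ≈ 9.4.

μ₀ = 9.4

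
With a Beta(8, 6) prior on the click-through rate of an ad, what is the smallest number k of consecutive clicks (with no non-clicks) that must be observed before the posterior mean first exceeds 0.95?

After k clicks and 0 non-clicks the posterior is Beta(8+k, 6), with mean (8+k)/(8+6+k).
Set (8+k)/(14+k) > 0.95 and solve: k > (0.95·14 − 8)/(1 − 0.95) = 106.000.
The smallest integer exceeding 106.000 is 107, and checking k=107: (115)/(121) = 0.9504 > 0.95.

k = 107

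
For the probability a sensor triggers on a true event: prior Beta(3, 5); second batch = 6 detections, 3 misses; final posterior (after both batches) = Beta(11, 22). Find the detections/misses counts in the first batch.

Because Beta–binomial updating is additive in the counts, the combined data contributed (α_post−α_prior, β_post−β_prior) successes and failures.
Total across both batches: 11−3=8 detections, 22−5=17 misses.
Subtract the second batch: 8−6=2 detections and 17−3=14 misses.

2 detections and 14 misses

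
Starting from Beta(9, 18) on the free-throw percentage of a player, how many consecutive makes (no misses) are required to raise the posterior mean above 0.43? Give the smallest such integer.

k = 5

After k makes and 0 misses the posterior is Beta(9+k, 18), with mean (9+k)/(9+18+k).
Set (9+k)/(27+k) > 0.43 and solve: k > (0.43·27 − 9)/(1 − 0.43) = 4.579.
The smallest integer exceeding 4.579 is 5, and checking k=5: (14)/(32) = 0.4375 > 0.43.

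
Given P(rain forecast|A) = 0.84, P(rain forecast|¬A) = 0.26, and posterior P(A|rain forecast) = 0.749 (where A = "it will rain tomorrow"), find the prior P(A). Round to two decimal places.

Bayes' rule in odds form gives O(A|E) = O(A)·[P(E|A)/P(E|¬A)], hence O(A) = O(A|E)/LR.
Posterior odds = 0.749/(1−0.749) = 2.9841. LR = 0.84/0.26 = 3.2308.
Prior odds = 2.9841/3.2308 = 0.9236, so P(A) = 0.9236/(1+0.9236) ≈ 0.48.

P(A) = 0.48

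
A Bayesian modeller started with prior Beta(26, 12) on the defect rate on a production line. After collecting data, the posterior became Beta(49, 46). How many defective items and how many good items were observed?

23 defective items and 34 good items

Beta is conjugate to the binomial likelihood: posterior = Beta(a+s, b+f).
So s = 49 − 26 = 23 and f = 46 − 12 = 34.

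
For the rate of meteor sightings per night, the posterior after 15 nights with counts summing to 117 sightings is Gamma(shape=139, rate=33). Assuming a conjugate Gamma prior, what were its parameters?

Gamma(shape=22, rate=18)

A Gamma(α, β) prior (rate parametrization) on a Poisson rate with n observations summing to S gives posterior Gamma(α+S, β+n).
So α = 139 − 117 = 22 and β = 33 − 15 = 18.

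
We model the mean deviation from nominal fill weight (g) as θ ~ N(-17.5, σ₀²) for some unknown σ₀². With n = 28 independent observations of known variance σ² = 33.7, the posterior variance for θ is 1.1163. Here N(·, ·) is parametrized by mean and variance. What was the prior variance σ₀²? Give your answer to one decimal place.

Posterior precision equals prior precision plus data precision: 1/σ_n² = 1/σ₀² + n/σ².
So 1/σ₀² = 1/1.1163 − 28/33.7 = 0.895817 − 0.830861 = 0.064956.
Hence σ₀² = 1/0.064956 ≈ 15.4.

σ₀² = 15.4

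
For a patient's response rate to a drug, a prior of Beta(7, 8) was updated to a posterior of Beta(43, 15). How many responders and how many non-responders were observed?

Under Beta–binomial conjugacy the posterior parameters are (a+s, b+f).
So s = 43 − 7 = 36 and f = 15 − 8 = 7.

36 responders and 7 non-responders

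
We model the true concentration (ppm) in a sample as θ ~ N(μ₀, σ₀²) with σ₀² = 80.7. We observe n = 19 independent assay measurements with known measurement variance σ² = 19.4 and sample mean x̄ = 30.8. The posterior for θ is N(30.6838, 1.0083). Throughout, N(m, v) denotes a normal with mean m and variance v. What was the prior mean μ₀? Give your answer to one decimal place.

μ₀ = 21.5

With known observation variance, the Normal–Normal posterior has precision τ_n = τ₀ + n/σ² and mean μ_n = (τ₀μ₀ + (n/σ²)x̄)/τ_n.
Here τ₀ = 1/80.7 = 0.012392 and τ_data = 19/19.4 = 0.979381, so τ_n = 0.991773.
Rearranging for μ₀: μ₀ = (μ_n·τ_n − τ_data·x̄)/τ₀ = (30.6838·0.991773 − 0.979381·30.8) / 0.012392 = 0.266430/0.012392 ≈ 21.5.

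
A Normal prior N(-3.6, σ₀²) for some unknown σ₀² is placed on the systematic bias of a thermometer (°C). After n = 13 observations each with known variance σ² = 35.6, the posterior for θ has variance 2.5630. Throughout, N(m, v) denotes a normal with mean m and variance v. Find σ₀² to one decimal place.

Posterior precision equals prior precision plus data precision: 1/σ_n² = 1/σ₀² + n/σ².
So 1/σ₀² = 1/2.5630 − 13/35.6 = 0.390168 − 0.365169 = 0.024999.
Hence σ₀² = 1/0.024999 ≈ 40.0.

σ₀² = 40.0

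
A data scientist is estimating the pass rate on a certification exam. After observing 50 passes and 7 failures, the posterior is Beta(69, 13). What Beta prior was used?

Beta is conjugate to the binomial likelihood: posterior = Beta(α+s, β+f).
Subtract the data counts: 69−50=19, 13−7=6.

Beta(19, 6)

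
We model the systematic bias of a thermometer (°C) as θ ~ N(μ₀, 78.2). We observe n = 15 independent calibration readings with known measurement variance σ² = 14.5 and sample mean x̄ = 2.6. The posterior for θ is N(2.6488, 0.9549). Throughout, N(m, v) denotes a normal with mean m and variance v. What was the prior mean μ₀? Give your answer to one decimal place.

μ₀ = 6.6

With known observation variance, the Normal–Normal posterior has precision τ_n = τ₀ + n/σ² and mean μ_n = (τ₀μ₀ + (n/σ²)x̄)/τ_n.
Here τ₀ = 1/78.2 = 0.012788 and τ_data = 15/14.5 = 1.034483, so τ_n = 1.047271.
Rearranging for μ₀: μ₀ = (μ_n·τ_n − τ_data·x̄)/τ₀ = (2.6488·1.047271 − 1.034483·2.6) / 0.012788 = 0.084356/0.012788 ≈ 6.6.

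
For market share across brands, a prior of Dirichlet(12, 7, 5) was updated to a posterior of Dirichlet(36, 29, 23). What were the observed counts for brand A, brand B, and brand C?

counts (24, 22, 18)

For a Dirichlet(α) prior with multinomial counts c, the posterior is Dirichlet(α + c) componentwise.
Counts are posterior − prior componentwise: 36−12=24, 29−7=22, 23−5=18.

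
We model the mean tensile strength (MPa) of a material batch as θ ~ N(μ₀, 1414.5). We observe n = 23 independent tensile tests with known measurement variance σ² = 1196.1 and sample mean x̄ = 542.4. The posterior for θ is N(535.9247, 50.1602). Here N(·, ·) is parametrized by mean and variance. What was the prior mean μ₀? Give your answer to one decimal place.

μ₀ = 359.8

The posterior mean is a precision-weighted average: μ_n = (τ₀μ₀ + τ_data·x̄)/(τ₀+τ_data), with τ₀=1/σ₀² and τ_data=n/σ².
Here τ₀ = 1/1414.5 = 0.000707 and τ_data = 23/1196.1 = 0.019229, so τ_n = 0.019936.
Rearranging for μ₀: μ₀ = (μ_n·τ_n − τ_data·x̄)/τ₀ = (535.9247·0.019936 − 0.019229·542.4) / 0.000707 = 0.254385/0.000707 ≈ 359.8.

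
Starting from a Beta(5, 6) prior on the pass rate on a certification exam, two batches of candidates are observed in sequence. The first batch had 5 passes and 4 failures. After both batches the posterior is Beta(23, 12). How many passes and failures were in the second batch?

Because Beta–binomial updating is additive in the counts, the combined data contributed (α_post−α_prior, β_post−β_prior) successes and failures.
Total across both batches: 23−5=18 passes, 12−6=6 failures.
Subtract the first batch: 18−5=13 passes and 6−4=2 failures.

13 passes and 2 failures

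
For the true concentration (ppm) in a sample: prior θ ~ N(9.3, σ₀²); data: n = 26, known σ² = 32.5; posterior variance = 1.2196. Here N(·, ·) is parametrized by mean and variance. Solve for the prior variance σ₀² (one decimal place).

σ₀² = 50.1

Posterior precision equals prior precision plus data precision: 1/σ_n² = 1/σ₀² + n/σ².
So 1/σ₀² = 1/1.2196 − 26/32.5 = 0.819941 − 0.800000 = 0.019941.
Hence σ₀² = 1/0.019941 ≈ 50.1.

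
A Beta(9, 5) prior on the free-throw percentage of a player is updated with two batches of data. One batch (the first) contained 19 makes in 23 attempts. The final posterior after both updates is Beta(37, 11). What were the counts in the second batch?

Sequential conjugate updates are equivalent to a single update on the pooled data, so total successes = posterior α − prior α and total failures = posterior β − prior β.
Total across both batches: 37−9=28 makes, 11−5=6 misses.
Subtract the first batch: 28−19=9 makes and 6−4=2 misses.

9 makes and 2 misses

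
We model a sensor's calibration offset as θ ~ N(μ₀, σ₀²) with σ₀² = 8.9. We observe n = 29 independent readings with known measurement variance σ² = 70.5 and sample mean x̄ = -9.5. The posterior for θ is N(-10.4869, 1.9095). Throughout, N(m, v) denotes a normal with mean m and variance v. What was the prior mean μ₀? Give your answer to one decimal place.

μ₀ = -14.1

The posterior mean is a precision-weighted average: μ_n = (τ₀μ₀ + τ_data·x̄)/(τ₀+τ_data), with τ₀=1/σ₀² and τ_data=n/σ².
Here τ₀ = 1/8.9 = 0.112360 and τ_data = 29/70.5 = 0.411348, so τ_n = 0.523708.
Rearranging for μ₀: μ₀ = (μ_n·τ_n − τ_data·x̄)/τ₀ = (-10.4869·0.523708 − 0.411348·-9.5) / 0.112360 = -1.584267/0.112360 ≈ -14.1.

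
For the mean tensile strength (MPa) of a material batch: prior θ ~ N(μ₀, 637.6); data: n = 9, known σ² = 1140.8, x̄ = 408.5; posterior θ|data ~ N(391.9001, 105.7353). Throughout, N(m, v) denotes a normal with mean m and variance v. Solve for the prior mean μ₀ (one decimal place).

The posterior mean is a precision-weighted average: μ_n = (τ₀μ₀ + τ_data·x̄)/(τ₀+τ_data), with τ₀=1/σ₀² and τ_data=n/σ².
Here τ₀ = 1/637.6 = 0.001568 and τ_data = 9/1140.8 = 0.007889, so τ_n = 0.009457.
Rearranging for μ₀: μ₀ = (μ_n·τ_n − τ_data·x̄)/τ₀ = (391.9001·0.009457 − 0.007889·408.5) / 0.001568 = 0.483543/0.001568 ≈ 308.4.

μ₀ = 308.4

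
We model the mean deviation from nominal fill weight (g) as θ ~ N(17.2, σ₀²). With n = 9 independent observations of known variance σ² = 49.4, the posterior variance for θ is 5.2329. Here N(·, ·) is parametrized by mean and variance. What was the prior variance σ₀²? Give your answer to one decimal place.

σ₀² = 112.2

For the Normal–Normal model with known σ², precisions add: τ_n = τ₀ + n/σ².
So 1/σ₀² = 1/5.2329 − 9/49.4 = 0.191099 − 0.182186 = 0.008913.
Hence σ₀² = 1/0.008913 ≈ 112.2.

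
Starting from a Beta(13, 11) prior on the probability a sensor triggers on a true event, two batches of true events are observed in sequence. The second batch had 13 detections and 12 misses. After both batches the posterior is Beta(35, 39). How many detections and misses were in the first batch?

9 detections and 16 misses

Sequential conjugate updates are equivalent to a single update on the pooled data, so total successes = posterior α − prior α and total failures = posterior β − prior β.
Total across both batches: 35−13=22 detections, 39−11=28 misses.
Subtract the second batch: 22−13=9 detections and 28−12=16 misses.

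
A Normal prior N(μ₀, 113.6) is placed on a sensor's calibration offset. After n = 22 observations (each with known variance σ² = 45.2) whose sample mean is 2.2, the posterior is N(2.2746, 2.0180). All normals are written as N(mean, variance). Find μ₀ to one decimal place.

μ₀ = 6.4

With known observation variance, the Normal–Normal posterior has precision τ_n = τ₀ + n/σ² and mean μ_n = (τ₀μ₀ + (n/σ²)x̄)/τ_n.
Here τ₀ = 1/113.6 = 0.008803 and τ_data = 22/45.2 = 0.486726, so τ_n = 0.495529.
Rearranging for μ₀: μ₀ = (μ_n·τ_n − τ_data·x̄)/τ₀ = (2.2746·0.495529 − 0.486726·2.2) / 0.008803 = 0.056333/0.008803 ≈ 6.4.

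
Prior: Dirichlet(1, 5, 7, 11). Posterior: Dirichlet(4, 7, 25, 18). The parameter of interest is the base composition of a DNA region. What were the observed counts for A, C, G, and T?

counts (3, 2, 18, 7)

For a Dirichlet(α) prior with multinomial counts c, the posterior is Dirichlet(α + c) componentwise.
Counts are posterior − prior componentwise: 4−1=3, 7−5=2, 25−7=18, 18−11=7.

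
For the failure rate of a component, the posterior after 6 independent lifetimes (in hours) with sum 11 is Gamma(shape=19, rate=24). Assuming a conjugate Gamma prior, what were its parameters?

Gamma–exponential conjugacy: posterior shape = α + n, posterior rate = β + Σtᵢ.
So α = 19 − 6 = 13 and β = 24 − 11 = 13.

Gamma(shape=13, rate=13)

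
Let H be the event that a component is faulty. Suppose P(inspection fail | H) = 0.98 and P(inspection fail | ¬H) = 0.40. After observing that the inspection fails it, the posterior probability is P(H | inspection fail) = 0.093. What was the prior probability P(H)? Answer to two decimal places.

P(H) = 0.04

In odds form, posterior odds = prior odds × likelihood ratio, so prior odds = posterior odds ÷ LR.
Posterior odds = 0.093/(1−0.093) = 0.1025. LR = 0.98/0.40 = 2.4500.
Prior odds = 0.1025/2.4500 = 0.0418, so P(H) = 0.0418/(1+0.0418) ≈ 0.04.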